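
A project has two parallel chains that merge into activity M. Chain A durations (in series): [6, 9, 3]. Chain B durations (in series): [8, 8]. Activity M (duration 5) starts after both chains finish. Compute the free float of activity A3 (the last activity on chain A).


ES(A3) = sum of predecessors on chain A = 15
EF(A3) = ES + duration = 15 + 3 = 18
Successor of A3 is M. ES(M) = max(sum(A), sum(B)) = max(18, 16) = 18
Free float = ES(successor) - EF(current) = 18 - 18 = 0

0


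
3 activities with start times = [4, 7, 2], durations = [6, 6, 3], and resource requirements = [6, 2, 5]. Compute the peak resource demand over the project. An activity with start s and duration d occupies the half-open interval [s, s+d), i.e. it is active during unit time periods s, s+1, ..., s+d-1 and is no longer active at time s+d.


Each activity i is active on [start_i, start_i + duration_i).
Compute total resource usage per time slot:
  t=0: active resources = [], total = 0
  t=1: active resources = [], total = 0
  t=2: active resources = [5], total = 5
  t=3: active resources = [5], total = 5
  t=4: active resources = [6, 5], total = 11
  t=5: active resources = [6], total = 6
  t=6: active resources = [6], total = 6
  t=7: active resources = [6, 2], total = 8
  t=8: active resources = [6, 2], total = 8
  t=9: active resources = [6, 2], total = 8
  t=10: active resources = [2], total = 2
  t=11: active resources = [2], total = 2
  t=12: active resources = [2], total = 2
Peak resource demand = 11

11


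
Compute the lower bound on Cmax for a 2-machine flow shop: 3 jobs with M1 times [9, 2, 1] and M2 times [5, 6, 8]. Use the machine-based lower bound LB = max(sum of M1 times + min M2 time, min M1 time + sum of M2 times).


LB1 = sum(M1 times) + min(M2 times) = 12 + 5 = 17
LB2 = min(M1 times) + sum(M2 times) = 1 + 19 = 20
Lower bound = max(LB1, LB2) = max(17, 20) = 20

20


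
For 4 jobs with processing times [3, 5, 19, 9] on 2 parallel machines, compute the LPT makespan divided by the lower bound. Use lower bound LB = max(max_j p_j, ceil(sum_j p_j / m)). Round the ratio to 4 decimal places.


LPT order: [19, 9, 5, 3]
Machine loads after assignment: [19, 17]
LPT makespan = 19
Lower bound = max(max_job, ceil(total/2)) = max(19, 18) = 19
Ratio = 19 / 19 = 1.0

1.0


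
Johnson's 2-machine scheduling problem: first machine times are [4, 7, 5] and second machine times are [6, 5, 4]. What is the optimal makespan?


Apply Johnson's rule:
  Group 1 (a <= b): [(1, 4, 6)]
  Group 2 (a > b): [(2, 7, 5), (3, 5, 4)]
Optimal job order: [1, 2, 3]
Schedule:
  Job 1: M1 done at 4, M2 done at 10
  Job 2: M1 done at 11, M2 done at 16
  Job 3: M1 done at 16, M2 done at 20
Makespan = 20

20


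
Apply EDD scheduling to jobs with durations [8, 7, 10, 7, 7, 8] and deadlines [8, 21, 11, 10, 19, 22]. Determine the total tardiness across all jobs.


Sort by due date (EDD order): [(8, 8), (7, 10), (10, 11), (7, 19), (7, 21), (8, 22)]
Compute completion times and tardiness:
  Job 1: p=8, d=8, C=8, tardiness=max(0,8-8)=0
  Job 2: p=7, d=10, C=15, tardiness=max(0,15-10)=5
  Job 3: p=10, d=11, C=25, tardiness=max(0,25-11)=14
  Job 4: p=7, d=19, C=32, tardiness=max(0,32-19)=13
  Job 5: p=7, d=21, C=39, tardiness=max(0,39-21)=18
  Job 6: p=8, d=22, C=47, tardiness=max(0,47-22)=25
Total tardiness = 75

75


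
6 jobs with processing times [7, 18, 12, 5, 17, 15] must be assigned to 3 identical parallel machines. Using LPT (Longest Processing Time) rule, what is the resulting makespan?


Sort jobs in decreasing order (LPT): [18, 17, 15, 12, 7, 5]
Assign each job to the least loaded machine:
  Machine 1: jobs [18, 5], load = 23
  Machine 2: jobs [17, 7], load = 24
  Machine 3: jobs [15, 12], load = 27
Makespan = max load = 27

27


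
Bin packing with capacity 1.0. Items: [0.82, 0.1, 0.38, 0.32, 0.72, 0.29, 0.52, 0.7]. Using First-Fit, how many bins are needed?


Place items sequentially using First-Fit:
  Item 0.82 -> new Bin 1
  Item 0.1 -> Bin 1 (now 0.92)
  Item 0.38 -> new Bin 2
  Item 0.32 -> Bin 2 (now 0.7)
  Item 0.72 -> new Bin 3
  Item 0.29 -> Bin 2 (now 0.99)
  Item 0.52 -> new Bin 4
  Item 0.7 -> new Bin 5
Total bins used = 5

5


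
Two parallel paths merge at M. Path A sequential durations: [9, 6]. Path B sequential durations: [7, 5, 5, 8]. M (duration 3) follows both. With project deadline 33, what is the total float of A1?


Forward pass: ES(A1) = sum of predecessors on chain A = 0
EF = ES + duration = 0 + 9 = 9
Backward pass: LF(M) = deadline = 33; LS(M) = 33 - 3 = 30
LF(A1) = LS(M) - sum(successors on chain A) = 30 - 6 = 24
LS = LF - duration = 24 - 9 = 15
Total float = LS - ES = 15 - 0 = 15

15


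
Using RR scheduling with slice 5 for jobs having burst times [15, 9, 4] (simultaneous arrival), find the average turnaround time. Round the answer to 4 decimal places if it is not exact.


Time quantum = 5
Execution trace:
  J1 runs 5 units, time = 5
  J2 runs 5 units, time = 10
  J3 runs 4 units, time = 14
  J1 runs 5 units, time = 19
  J2 runs 4 units, time = 23
  J1 runs 5 units, time = 28
Finish times: [28, 23, 14]
Average turnaround = 65/3 = 21.6667

21.6667


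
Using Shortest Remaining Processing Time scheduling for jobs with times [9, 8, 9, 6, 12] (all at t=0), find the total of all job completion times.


Since all jobs arrive at t=0, SRPT equals SPT ordering.
SPT order: [6, 8, 9, 9, 12]
Completion times:
  Job 1: p=6, C=6
  Job 2: p=8, C=14
  Job 3: p=9, C=23
  Job 4: p=9, C=32
  Job 5: p=12, C=44
Total completion time = 6 + 14 + 23 + 32 + 44 = 119

119


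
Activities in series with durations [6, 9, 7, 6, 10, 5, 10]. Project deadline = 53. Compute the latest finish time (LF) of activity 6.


LF(activity 6) = deadline - sum of successor durations
Successors: activities 7 through 7 with durations [10]
Sum of successor durations = 10
LF = 53 - 10 = 43

43


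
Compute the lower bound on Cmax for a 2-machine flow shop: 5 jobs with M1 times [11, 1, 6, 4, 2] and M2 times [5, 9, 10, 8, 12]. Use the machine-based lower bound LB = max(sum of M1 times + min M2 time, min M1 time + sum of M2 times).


LB1 = sum(M1 times) + min(M2 times) = 24 + 5 = 29
LB2 = min(M1 times) + sum(M2 times) = 1 + 44 = 45
Lower bound = max(LB1, LB2) = max(29, 45) = 45

45


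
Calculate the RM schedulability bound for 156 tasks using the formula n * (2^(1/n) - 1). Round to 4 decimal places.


Compute 2^(1/156) = 1.0044531370
Subtract 1: 1.0044531370 - 1 = 0.0044531370
Multiply by n: 156 * 0.0044531370 = 0.6946893720
Round to 4 dp: 0.6947

0.6947


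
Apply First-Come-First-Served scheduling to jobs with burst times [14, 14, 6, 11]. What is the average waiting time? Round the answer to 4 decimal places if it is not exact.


FCFS order (as given): [14, 14, 6, 11]
Waiting times:
  Job 1: wait = 0
  Job 2: wait = 14
  Job 3: wait = 28
  Job 4: wait = 34
Sum of waiting times = 76
Average waiting time = 76/4 = 19.0

19.0


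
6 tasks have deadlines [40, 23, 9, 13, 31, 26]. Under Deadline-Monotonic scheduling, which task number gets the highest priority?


Sort tasks by relative deadline (ascending):
  Task 3: deadline = 9
  Task 4: deadline = 13
  Task 2: deadline = 23
  Task 6: deadline = 26
  Task 5: deadline = 31
  Task 1: deadline = 40
Priority order (highest first): [3, 4, 2, 6, 5, 1]
Highest priority task = 3

3


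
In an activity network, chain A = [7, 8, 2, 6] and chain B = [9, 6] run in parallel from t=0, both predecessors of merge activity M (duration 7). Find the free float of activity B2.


ES(B2) = sum of predecessors on chain B = 9
EF(B2) = ES + duration = 9 + 6 = 15
Successor of B2 is M. ES(M) = max(sum(A), sum(B)) = max(23, 15) = 23
Free float = ES(successor) - EF(current) = 23 - 15 = 8

8


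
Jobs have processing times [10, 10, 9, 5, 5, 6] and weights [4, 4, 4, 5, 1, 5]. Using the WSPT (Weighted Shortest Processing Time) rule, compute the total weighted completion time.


Compute p/w ratios and sort ascending (WSPT): [(5, 5), (6, 5), (9, 4), (10, 4), (10, 4), (5, 1)]
Compute weighted completion times:
  Job (p=5,w=5): C=5, w*C=5*5=25
  Job (p=6,w=5): C=11, w*C=5*11=55
  Job (p=9,w=4): C=20, w*C=4*20=80
  Job (p=10,w=4): C=30, w*C=4*30=120
  Job (p=10,w=4): C=40, w*C=4*40=160
  Job (p=5,w=1): C=45, w*C=1*45=45
Total weighted completion time = 485

485


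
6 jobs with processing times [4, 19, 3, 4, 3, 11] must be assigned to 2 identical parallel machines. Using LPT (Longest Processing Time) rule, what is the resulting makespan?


Sort jobs in decreasing order (LPT): [19, 11, 4, 4, 3, 3]
Assign each job to the least loaded machine:
  Machine 1: jobs [19, 3], load = 22
  Machine 2: jobs [11, 4, 4, 3], load = 22
Makespan = max load = 22

22


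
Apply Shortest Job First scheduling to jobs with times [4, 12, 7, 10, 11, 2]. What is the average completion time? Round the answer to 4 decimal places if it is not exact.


SJF order (ascending): [2, 4, 7, 10, 11, 12]
Completion times:
  Job 1: burst=2, C=2
  Job 2: burst=4, C=6
  Job 3: burst=7, C=13
  Job 4: burst=10, C=23
  Job 5: burst=11, C=34
  Job 6: burst=12, C=46
Average completion = 124/6 = 20.6667

20.6667


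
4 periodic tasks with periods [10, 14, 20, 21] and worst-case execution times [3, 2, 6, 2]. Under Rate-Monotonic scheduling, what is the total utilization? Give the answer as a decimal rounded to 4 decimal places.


Compute individual utilizations (exact fractions):
  Task 1: C/T = 3/10 (approx. 0.3)
  Task 2: C/T = 2/14 = 1/7 (approx. 0.1429)
  Task 3: C/T = 6/20 = 3/10 (approx. 0.3)
  Task 4: C/T = 2/21 (approx. 0.0952)
Total utilization U = 3/10 + 1/7 + 3/10 + 2/21 = 88/105
Rounded to 4 decimal places: U = 0.8381
RM (Liu & Layland) bound for 4 tasks = 0.756828; compare with U = 88/105 (approx. 0.838095)
bound < U <= 1, so the RM sufficient condition is not met (inconclusive; an exact test such as response-time analysis is needed).

0.8381


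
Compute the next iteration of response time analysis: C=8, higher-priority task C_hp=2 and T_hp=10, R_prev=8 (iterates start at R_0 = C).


R_next = C + ceil(R_prev / T_hp) * C_hp
ceil(8 / 10) = ceil(0.8) = 1
Interference = 1 * 2 = 2
R_next = 8 + 2 = 10

10


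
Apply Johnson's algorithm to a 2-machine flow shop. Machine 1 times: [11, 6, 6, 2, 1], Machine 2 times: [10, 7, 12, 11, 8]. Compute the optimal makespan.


Apply Johnson's rule:
  Group 1 (a <= b): [(5, 1, 8), (4, 2, 11), (2, 6, 7), (3, 6, 12)]
  Group 2 (a > b): [(1, 11, 10)]
Optimal job order: [5, 4, 2, 3, 1]
Schedule:
  Job 5: M1 done at 1, M2 done at 9
  Job 4: M1 done at 3, M2 done at 20
  Job 2: M1 done at 9, M2 done at 27
  Job 3: M1 done at 15, M2 done at 39
  Job 1: M1 done at 26, M2 done at 49
Makespan = 49

49


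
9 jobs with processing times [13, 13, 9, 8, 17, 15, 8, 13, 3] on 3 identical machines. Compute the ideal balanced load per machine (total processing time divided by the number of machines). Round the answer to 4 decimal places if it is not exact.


Total processing time = 13 + 13 + 9 + 8 + 17 + 15 + 8 + 13 + 3 = 99
Number of machines = 3
Ideal balanced load = 99 / 3 = 33.0

33.0


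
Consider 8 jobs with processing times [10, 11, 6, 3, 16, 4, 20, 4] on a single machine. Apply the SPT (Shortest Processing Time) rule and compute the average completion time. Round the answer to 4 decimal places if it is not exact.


Sort jobs by processing time (SPT order): [3, 4, 4, 6, 10, 11, 16, 20]
Compute completion times sequentially:
  Job 1: processing = 3, completes at 3
  Job 2: processing = 4, completes at 7
  Job 3: processing = 4, completes at 11
  Job 4: processing = 6, completes at 17
  Job 5: processing = 10, completes at 27
  Job 6: processing = 11, completes at 38
  Job 7: processing = 16, completes at 54
  Job 8: processing = 20, completes at 74
Sum of completion times = 231
Average completion time = 231/8 = 28.875

28.875


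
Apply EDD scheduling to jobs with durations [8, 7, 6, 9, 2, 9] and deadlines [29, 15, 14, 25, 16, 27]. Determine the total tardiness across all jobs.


Sort by due date (EDD order): [(6, 14), (7, 15), (2, 16), (9, 25), (9, 27), (8, 29)]
Compute completion times and tardiness:
  Job 1: p=6, d=14, C=6, tardiness=max(0,6-14)=0
  Job 2: p=7, d=15, C=13, tardiness=max(0,13-15)=0
  Job 3: p=2, d=16, C=15, tardiness=max(0,15-16)=0
  Job 4: p=9, d=25, C=24, tardiness=max(0,24-25)=0
  Job 5: p=9, d=27, C=33, tardiness=max(0,33-27)=6
  Job 6: p=8, d=29, C=41, tardiness=max(0,41-29)=12
Total tardiness = 18

18


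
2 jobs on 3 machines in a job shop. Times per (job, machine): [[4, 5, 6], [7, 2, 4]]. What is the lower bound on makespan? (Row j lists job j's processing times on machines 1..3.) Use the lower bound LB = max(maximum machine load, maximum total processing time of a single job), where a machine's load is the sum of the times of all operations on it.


Machine loads:
  Machine 1: 4 + 7 = 11
  Machine 2: 5 + 2 = 7
  Machine 3: 6 + 4 = 10
Max machine load = 11
Job totals:
  Job 1: 15
  Job 2: 13
Max job total = 15
Lower bound = max(11, 15) = 15

15


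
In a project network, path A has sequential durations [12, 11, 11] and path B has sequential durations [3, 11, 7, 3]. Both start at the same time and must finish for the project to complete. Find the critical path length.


Path A total = 12 + 11 + 11 = 34
Path B total = 3 + 11 + 7 + 3 = 24
Critical path = longest path = max(34, 24) = 34

34


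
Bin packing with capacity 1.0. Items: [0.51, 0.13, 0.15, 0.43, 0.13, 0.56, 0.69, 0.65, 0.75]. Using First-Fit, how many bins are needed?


Place items sequentially using First-Fit:
  Item 0.51 -> new Bin 1
  Item 0.13 -> Bin 1 (now 0.64)
  Item 0.15 -> Bin 1 (now 0.79)
  Item 0.43 -> new Bin 2
  Item 0.13 -> Bin 1 (now 0.92)
  Item 0.56 -> Bin 2 (now 0.99)
  Item 0.69 -> new Bin 3
  Item 0.65 -> new Bin 4
  Item 0.75 -> new Bin 5
Total bins used = 5

5


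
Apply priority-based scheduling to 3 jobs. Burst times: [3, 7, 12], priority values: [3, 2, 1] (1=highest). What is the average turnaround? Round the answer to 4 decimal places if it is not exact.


Sort by priority (ascending = highest first):
Order: [(1, 12), (2, 7), (3, 3)]
Completion times:
  Priority 1, burst=12, C=12
  Priority 2, burst=7, C=19
  Priority 3, burst=3, C=22
Average turnaround = 53/3 = 17.6667

17.6667


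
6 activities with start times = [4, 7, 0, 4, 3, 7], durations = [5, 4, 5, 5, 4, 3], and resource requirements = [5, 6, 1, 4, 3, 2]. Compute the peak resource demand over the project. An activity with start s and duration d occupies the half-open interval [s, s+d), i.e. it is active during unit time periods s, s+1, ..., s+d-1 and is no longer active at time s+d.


Each activity i is active on [start_i, start_i + duration_i).
Compute total resource usage per time slot:
  t=0: active resources = [1], total = 1
  t=1: active resources = [1], total = 1
  t=2: active resources = [1], total = 1
  t=3: active resources = [1, 3], total = 4
  t=4: active resources = [5, 1, 4, 3], total = 13
  t=5: active resources = [5, 4, 3], total = 12
  t=6: active resources = [5, 4, 3], total = 12
  t=7: active resources = [5, 6, 4, 2], total = 17
  t=8: active resources = [5, 6, 4, 2], total = 17
  t=9: active resources = [6, 2], total = 8
  t=10: active resources = [6], total = 6
Peak resource demand = 17

17


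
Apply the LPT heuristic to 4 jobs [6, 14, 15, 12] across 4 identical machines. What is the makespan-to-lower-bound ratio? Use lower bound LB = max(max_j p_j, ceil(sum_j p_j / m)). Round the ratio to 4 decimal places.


LPT order: [15, 14, 12, 6]
Machine loads after assignment: [15, 14, 12, 6]
LPT makespan = 15
Lower bound = max(max_job, ceil(total/4)) = max(15, 12) = 15
Ratio = 15 / 15 = 1.0

1.0


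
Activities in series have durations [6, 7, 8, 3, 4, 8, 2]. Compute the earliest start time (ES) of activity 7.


Activity 7 starts after activities 1 through 6 complete.
Predecessor durations: [6, 7, 8, 3, 4, 8]
ES = 6 + 7 + 8 + 3 + 4 + 8 = 36

36


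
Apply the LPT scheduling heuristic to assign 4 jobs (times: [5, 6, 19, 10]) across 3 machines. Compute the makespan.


Sort jobs in decreasing order (LPT): [19, 10, 6, 5]
Assign each job to the least loaded machine:
  Machine 1: jobs [19], load = 19
  Machine 2: jobs [10], load = 10
  Machine 3: jobs [6, 5], load = 11
Makespan = max load = 19

19


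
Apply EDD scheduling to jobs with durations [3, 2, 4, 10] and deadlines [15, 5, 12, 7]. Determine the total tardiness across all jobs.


Sort by due date (EDD order): [(2, 5), (10, 7), (4, 12), (3, 15)]
Compute completion times and tardiness:
  Job 1: p=2, d=5, C=2, tardiness=max(0,2-5)=0
  Job 2: p=10, d=7, C=12, tardiness=max(0,12-7)=5
  Job 3: p=4, d=12, C=16, tardiness=max(0,16-12)=4
  Job 4: p=3, d=15, C=19, tardiness=max(0,19-15)=4
Total tardiness = 13

13


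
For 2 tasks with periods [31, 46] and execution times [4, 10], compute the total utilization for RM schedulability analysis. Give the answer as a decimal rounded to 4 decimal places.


Compute individual utilizations (exact fractions):
  Task 1: C/T = 4/31 (approx. 0.129)
  Task 2: C/T = 10/46 = 5/23 (approx. 0.2174)
Total utilization U = 4/31 + 5/23 = 247/713
Rounded to 4 decimal places: U = 0.3464
RM (Liu & Layland) bound for 2 tasks = 0.828427; compare with U = 247/713 (approx. 0.346424)
U <= bound, so schedulable by RM sufficient condition.

0.3464


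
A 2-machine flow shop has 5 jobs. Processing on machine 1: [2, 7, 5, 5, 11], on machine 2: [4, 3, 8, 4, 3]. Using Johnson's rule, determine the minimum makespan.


Apply Johnson's rule:
  Group 1 (a <= b): [(1, 2, 4), (3, 5, 8)]
  Group 2 (a > b): [(4, 5, 4), (2, 7, 3), (5, 11, 3)]
Optimal job order: [1, 3, 4, 2, 5]
Schedule:
  Job 1: M1 done at 2, M2 done at 6
  Job 3: M1 done at 7, M2 done at 15
  Job 4: M1 done at 12, M2 done at 19
  Job 2: M1 done at 19, M2 done at 22
  Job 5: M1 done at 30, M2 done at 33
Makespan = 33

33


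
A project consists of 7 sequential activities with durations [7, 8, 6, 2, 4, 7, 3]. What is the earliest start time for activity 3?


Activity 3 starts after activities 1 through 2 complete.
Predecessor durations: [7, 8]
ES = 7 + 8 = 15

15


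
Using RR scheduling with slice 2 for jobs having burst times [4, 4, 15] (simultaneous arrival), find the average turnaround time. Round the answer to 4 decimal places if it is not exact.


Time quantum = 2
Execution trace:
  J1 runs 2 units, time = 2
  J2 runs 2 units, time = 4
  J3 runs 2 units, time = 6
  J1 runs 2 units, time = 8
  J2 runs 2 units, time = 10
  J3 runs 2 units, time = 12
  J3 runs 2 units, time = 14
  J3 runs 2 units, time = 16
  J3 runs 2 units, time = 18
  J3 runs 2 units, time = 20
  J3 runs 2 units, time = 22
  J3 runs 1 units, time = 23
Finish times: [8, 10, 23]
Average turnaround = 41/3 = 13.6667

13.6667


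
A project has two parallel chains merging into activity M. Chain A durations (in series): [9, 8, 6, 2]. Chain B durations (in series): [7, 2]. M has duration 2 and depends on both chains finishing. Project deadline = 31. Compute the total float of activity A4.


Forward pass: ES(A4) = sum of predecessors on chain A = 23
EF = ES + duration = 23 + 2 = 25
Backward pass: LF(M) = deadline = 31; LS(M) = 31 - 2 = 29
LF(A4) = LS(M) - sum(successors on chain A) = 29 - 0 = 29
LS = LF - duration = 29 - 2 = 27
Total float = LS - ES = 27 - 23 = 4

4


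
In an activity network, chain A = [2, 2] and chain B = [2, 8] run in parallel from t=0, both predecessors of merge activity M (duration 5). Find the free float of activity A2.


ES(A2) = sum of predecessors on chain A = 2
EF(A2) = ES + duration = 2 + 2 = 4
Successor of A2 is M. ES(M) = max(sum(A), sum(B)) = max(4, 10) = 10
Free float = ES(successor) - EF(current) = 10 - 4 = 6

6


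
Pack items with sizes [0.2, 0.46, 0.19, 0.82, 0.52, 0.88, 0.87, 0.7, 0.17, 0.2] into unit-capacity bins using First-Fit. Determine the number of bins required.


Place items sequentially using First-Fit:
  Item 0.2 -> new Bin 1
  Item 0.46 -> Bin 1 (now 0.66)
  Item 0.19 -> Bin 1 (now 0.85)
  Item 0.82 -> new Bin 2
  Item 0.52 -> new Bin 3
  Item 0.88 -> new Bin 4
  Item 0.87 -> new Bin 5
  Item 0.7 -> new Bin 6
  Item 0.17 -> Bin 2 (now 0.99)
  Item 0.2 -> Bin 3 (now 0.72)
Total bins used = 6

6


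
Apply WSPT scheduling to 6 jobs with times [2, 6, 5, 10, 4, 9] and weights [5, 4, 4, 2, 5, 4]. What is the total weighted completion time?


Compute p/w ratios and sort ascending (WSPT): [(2, 5), (4, 5), (5, 4), (6, 4), (9, 4), (10, 2)]
Compute weighted completion times:
  Job (p=2,w=5): C=2, w*C=5*2=10
  Job (p=4,w=5): C=6, w*C=5*6=30
  Job (p=5,w=4): C=11, w*C=4*11=44
  Job (p=6,w=4): C=17, w*C=4*17=68
  Job (p=9,w=4): C=26, w*C=4*26=104
  Job (p=10,w=2): C=36, w*C=2*36=72
Total weighted completion time = 328

328


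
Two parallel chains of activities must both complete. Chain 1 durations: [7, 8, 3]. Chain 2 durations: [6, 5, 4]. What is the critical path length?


Path A total = 7 + 8 + 3 = 18
Path B total = 6 + 5 + 4 = 15
Critical path = longest path = max(18, 15) = 18

18


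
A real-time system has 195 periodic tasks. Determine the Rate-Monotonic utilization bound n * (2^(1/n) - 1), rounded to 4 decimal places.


Compute 2^(1/195) = 1.0035609260
Subtract 1: 1.0035609260 - 1 = 0.0035609260
Multiply by n: 195 * 0.0035609260 = 0.6943805700
Round to 4 dp: 0.6944

0.6944


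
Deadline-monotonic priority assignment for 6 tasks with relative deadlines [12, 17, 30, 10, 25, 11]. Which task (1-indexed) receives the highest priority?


Sort tasks by relative deadline (ascending):
  Task 4: deadline = 10
  Task 6: deadline = 11
  Task 1: deadline = 12
  Task 2: deadline = 17
  Task 5: deadline = 25
  Task 3: deadline = 30
Priority order (highest first): [4, 6, 1, 2, 5, 3]
Highest priority task = 4

4


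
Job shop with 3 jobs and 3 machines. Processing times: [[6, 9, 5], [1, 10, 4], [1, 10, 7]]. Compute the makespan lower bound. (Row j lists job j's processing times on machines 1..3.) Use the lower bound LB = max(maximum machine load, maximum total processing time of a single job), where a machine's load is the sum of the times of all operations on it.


Machine loads:
  Machine 1: 6 + 1 + 1 = 8
  Machine 2: 9 + 10 + 10 = 29
  Machine 3: 5 + 4 + 7 = 16
Max machine load = 29
Job totals:
  Job 1: 20
  Job 2: 15
  Job 3: 18
Max job total = 20
Lower bound = max(29, 20) = 29

29


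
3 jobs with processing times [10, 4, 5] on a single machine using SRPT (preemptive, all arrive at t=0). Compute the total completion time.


Since all jobs arrive at t=0, SRPT equals SPT ordering.
SPT order: [4, 5, 10]
Completion times:
  Job 1: p=4, C=4
  Job 2: p=5, C=9
  Job 3: p=10, C=19
Total completion time = 4 + 9 + 19 = 32

32


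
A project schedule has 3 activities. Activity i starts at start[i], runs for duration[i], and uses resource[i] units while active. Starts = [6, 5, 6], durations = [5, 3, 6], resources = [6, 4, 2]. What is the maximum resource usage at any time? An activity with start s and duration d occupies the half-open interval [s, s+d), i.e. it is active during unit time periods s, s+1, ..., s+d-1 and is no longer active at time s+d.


Each activity i is active on [start_i, start_i + duration_i).
Compute total resource usage per time slot:
  t=0: active resources = [], total = 0
  t=1: active resources = [], total = 0
  t=2: active resources = [], total = 0
  t=3: active resources = [], total = 0
  t=4: active resources = [], total = 0
  t=5: active resources = [4], total = 4
  t=6: active resources = [6, 4, 2], total = 12
  t=7: active resources = [6, 4, 2], total = 12
  t=8: active resources = [6, 2], total = 8
  t=9: active resources = [6, 2], total = 8
  t=10: active resources = [6, 2], total = 8
  t=11: active resources = [2], total = 2
Peak resource demand = 12

12


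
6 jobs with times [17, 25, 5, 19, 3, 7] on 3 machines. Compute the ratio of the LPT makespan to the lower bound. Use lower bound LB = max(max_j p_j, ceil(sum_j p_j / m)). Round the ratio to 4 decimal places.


LPT order: [25, 19, 17, 7, 5, 3]
Machine loads after assignment: [25, 27, 24]
LPT makespan = 27
Lower bound = max(max_job, ceil(total/3)) = max(25, 26) = 26
Ratio = 27 / 26 = 1.0385

1.0385


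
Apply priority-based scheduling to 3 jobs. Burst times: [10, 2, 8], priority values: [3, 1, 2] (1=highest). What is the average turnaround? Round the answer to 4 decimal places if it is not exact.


Sort by priority (ascending = highest first):
Order: [(1, 2), (2, 8), (3, 10)]
Completion times:
  Priority 1, burst=2, C=2
  Priority 2, burst=8, C=10
  Priority 3, burst=10, C=20
Average turnaround = 32/3 = 10.6667

10.6667


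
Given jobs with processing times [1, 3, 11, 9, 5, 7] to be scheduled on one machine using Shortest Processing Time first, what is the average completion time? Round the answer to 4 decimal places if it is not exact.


Sort jobs by processing time (SPT order): [1, 3, 5, 7, 9, 11]
Compute completion times sequentially:
  Job 1: processing = 1, completes at 1
  Job 2: processing = 3, completes at 4
  Job 3: processing = 5, completes at 9
  Job 4: processing = 7, completes at 16
  Job 5: processing = 9, completes at 25
  Job 6: processing = 11, completes at 36
Sum of completion times = 91
Average completion time = 91/6 = 15.1667

15.1667


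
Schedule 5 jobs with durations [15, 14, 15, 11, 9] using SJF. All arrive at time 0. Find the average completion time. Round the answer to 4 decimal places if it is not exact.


SJF order (ascending): [9, 11, 14, 15, 15]
Completion times:
  Job 1: burst=9, C=9
  Job 2: burst=11, C=20
  Job 3: burst=14, C=34
  Job 4: burst=15, C=49
  Job 5: burst=15, C=64
Average completion = 176/5 = 35.2

35.2


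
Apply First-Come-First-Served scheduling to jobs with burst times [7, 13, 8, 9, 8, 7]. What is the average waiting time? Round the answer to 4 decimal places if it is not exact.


FCFS order (as given): [7, 13, 8, 9, 8, 7]
Waiting times:
  Job 1: wait = 0
  Job 2: wait = 7
  Job 3: wait = 20
  Job 4: wait = 28
  Job 5: wait = 37
  Job 6: wait = 45
Sum of waiting times = 137
Average waiting time = 137/6 = 22.8333

22.8333


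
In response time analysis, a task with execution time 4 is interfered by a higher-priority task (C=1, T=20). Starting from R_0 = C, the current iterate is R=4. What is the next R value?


R_next = C + ceil(R_prev / T_hp) * C_hp
ceil(4 / 20) = ceil(0.2) = 1
Interference = 1 * 1 = 1
R_next = 4 + 1 = 5

5


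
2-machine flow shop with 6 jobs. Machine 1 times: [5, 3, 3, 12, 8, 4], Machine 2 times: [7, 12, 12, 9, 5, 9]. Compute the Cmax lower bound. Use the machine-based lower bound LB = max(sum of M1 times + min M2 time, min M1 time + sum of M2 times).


LB1 = sum(M1 times) + min(M2 times) = 35 + 5 = 40
LB2 = min(M1 times) + sum(M2 times) = 3 + 54 = 57
Lower bound = max(LB1, LB2) = max(40, 57) = 57

57


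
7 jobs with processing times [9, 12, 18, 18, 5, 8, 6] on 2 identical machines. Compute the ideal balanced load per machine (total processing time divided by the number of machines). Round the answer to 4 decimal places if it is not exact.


Total processing time = 9 + 12 + 18 + 18 + 5 + 8 + 6 = 76
Number of machines = 2
Ideal balanced load = 76 / 2 = 38.0

38.0


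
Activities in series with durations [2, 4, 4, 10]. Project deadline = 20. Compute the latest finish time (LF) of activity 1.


LF(activity 1) = deadline - sum of successor durations
Successors: activities 2 through 4 with durations [4, 4, 10]
Sum of successor durations = 18
LF = 20 - 18 = 2

2


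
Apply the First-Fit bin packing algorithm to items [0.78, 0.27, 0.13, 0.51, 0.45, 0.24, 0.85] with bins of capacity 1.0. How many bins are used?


Place items sequentially using First-Fit:
  Item 0.78 -> new Bin 1
  Item 0.27 -> new Bin 2
  Item 0.13 -> Bin 1 (now 0.91)
  Item 0.51 -> Bin 2 (now 0.78)
  Item 0.45 -> new Bin 3
  Item 0.24 -> Bin 3 (now 0.69)
  Item 0.85 -> new Bin 4
Total bins used = 4

4


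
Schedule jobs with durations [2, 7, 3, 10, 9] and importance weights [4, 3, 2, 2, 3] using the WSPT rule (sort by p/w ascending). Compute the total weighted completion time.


Compute p/w ratios and sort ascending (WSPT): [(2, 4), (3, 2), (7, 3), (9, 3), (10, 2)]
Compute weighted completion times:
  Job (p=2,w=4): C=2, w*C=4*2=8
  Job (p=3,w=2): C=5, w*C=2*5=10
  Job (p=7,w=3): C=12, w*C=3*12=36
  Job (p=9,w=3): C=21, w*C=3*21=63
  Job (p=10,w=2): C=31, w*C=2*31=62
Total weighted completion time = 179

179


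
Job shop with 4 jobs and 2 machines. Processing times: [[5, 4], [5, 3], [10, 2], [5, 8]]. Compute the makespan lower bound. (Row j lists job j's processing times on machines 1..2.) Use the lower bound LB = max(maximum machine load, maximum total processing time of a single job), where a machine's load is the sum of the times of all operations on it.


Machine loads:
  Machine 1: 5 + 5 + 10 + 5 = 25
  Machine 2: 4 + 3 + 2 + 8 = 17
Max machine load = 25
Job totals:
  Job 1: 9
  Job 2: 8
  Job 3: 12
  Job 4: 13
Max job total = 13
Lower bound = max(25, 13) = 25

25


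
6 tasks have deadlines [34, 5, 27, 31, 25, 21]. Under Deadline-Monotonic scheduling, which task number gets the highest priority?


Sort tasks by relative deadline (ascending):
  Task 2: deadline = 5
  Task 6: deadline = 21
  Task 5: deadline = 25
  Task 3: deadline = 27
  Task 4: deadline = 31
  Task 1: deadline = 34
Priority order (highest first): [2, 6, 5, 3, 4, 1]
Highest priority task = 2

2


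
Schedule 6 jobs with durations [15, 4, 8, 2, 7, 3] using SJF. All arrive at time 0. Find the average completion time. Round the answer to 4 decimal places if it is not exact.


SJF order (ascending): [2, 3, 4, 7, 8, 15]
Completion times:
  Job 1: burst=2, C=2
  Job 2: burst=3, C=5
  Job 3: burst=4, C=9
  Job 4: burst=7, C=16
  Job 5: burst=8, C=24
  Job 6: burst=15, C=39
Average completion = 95/6 = 15.8333

15.8333


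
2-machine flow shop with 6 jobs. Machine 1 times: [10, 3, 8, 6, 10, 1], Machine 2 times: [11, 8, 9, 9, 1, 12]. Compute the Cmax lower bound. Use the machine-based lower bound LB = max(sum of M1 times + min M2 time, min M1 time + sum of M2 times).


LB1 = sum(M1 times) + min(M2 times) = 38 + 1 = 39
LB2 = min(M1 times) + sum(M2 times) = 1 + 50 = 51
Lower bound = max(LB1, LB2) = max(39, 51) = 51

51


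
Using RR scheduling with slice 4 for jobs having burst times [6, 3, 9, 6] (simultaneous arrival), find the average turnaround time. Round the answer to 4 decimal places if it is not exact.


Time quantum = 4
Execution trace:
  J1 runs 4 units, time = 4
  J2 runs 3 units, time = 7
  J3 runs 4 units, time = 11
  J4 runs 4 units, time = 15
  J1 runs 2 units, time = 17
  J3 runs 4 units, time = 21
  J4 runs 2 units, time = 23
  J3 runs 1 units, time = 24
Finish times: [17, 7, 24, 23]
Average turnaround = 71/4 = 17.75

17.75


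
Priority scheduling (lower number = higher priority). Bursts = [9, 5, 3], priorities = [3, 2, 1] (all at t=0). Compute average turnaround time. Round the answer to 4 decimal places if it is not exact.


Sort by priority (ascending = highest first):
Order: [(1, 3), (2, 5), (3, 9)]
Completion times:
  Priority 1, burst=3, C=3
  Priority 2, burst=5, C=8
  Priority 3, burst=9, C=17
Average turnaround = 28/3 = 9.3333

9.3333


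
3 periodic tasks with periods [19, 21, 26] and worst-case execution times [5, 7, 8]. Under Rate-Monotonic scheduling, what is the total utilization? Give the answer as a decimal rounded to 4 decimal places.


Compute individual utilizations (exact fractions):
  Task 1: C/T = 5/19 (approx. 0.2632)
  Task 2: C/T = 7/21 = 1/3 (approx. 0.3333)
  Task 3: C/T = 8/26 = 4/13 (approx. 0.3077)
Total utilization U = 5/19 + 1/3 + 4/13 = 670/741
Rounded to 4 decimal places: U = 0.9042
RM (Liu & Layland) bound for 3 tasks = 0.779763; compare with U = 670/741 (approx. 0.904184)
bound < U <= 1, so the RM sufficient condition is not met (inconclusive; an exact test such as response-time analysis is needed).

0.9042


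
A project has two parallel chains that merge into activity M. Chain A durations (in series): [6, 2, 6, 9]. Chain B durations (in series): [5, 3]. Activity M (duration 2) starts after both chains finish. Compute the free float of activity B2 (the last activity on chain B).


ES(B2) = sum of predecessors on chain B = 5
EF(B2) = ES + duration = 5 + 3 = 8
Successor of B2 is M. ES(M) = max(sum(A), sum(B)) = max(23, 8) = 23
Free float = ES(successor) - EF(current) = 23 - 8 = 15

15


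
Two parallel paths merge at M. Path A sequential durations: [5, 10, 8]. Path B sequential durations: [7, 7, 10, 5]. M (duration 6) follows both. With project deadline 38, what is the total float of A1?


Forward pass: ES(A1) = sum of predecessors on chain A = 0
EF = ES + duration = 0 + 5 = 5
Backward pass: LF(M) = deadline = 38; LS(M) = 38 - 6 = 32
LF(A1) = LS(M) - sum(successors on chain A) = 32 - 18 = 14
LS = LF - duration = 14 - 5 = 9
Total float = LS - ES = 9 - 0 = 9

9


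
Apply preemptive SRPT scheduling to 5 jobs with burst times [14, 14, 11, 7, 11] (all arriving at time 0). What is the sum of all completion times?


Since all jobs arrive at t=0, SRPT equals SPT ordering.
SPT order: [7, 11, 11, 14, 14]
Completion times:
  Job 1: p=7, C=7
  Job 2: p=11, C=18
  Job 3: p=11, C=29
  Job 4: p=14, C=43
  Job 5: p=14, C=57
Total completion time = 7 + 18 + 29 + 43 + 57 = 154

154


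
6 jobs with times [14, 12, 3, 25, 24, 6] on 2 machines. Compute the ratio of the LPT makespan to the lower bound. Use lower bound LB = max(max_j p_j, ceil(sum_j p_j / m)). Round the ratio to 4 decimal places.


LPT order: [25, 24, 14, 12, 6, 3]
Machine loads after assignment: [43, 41]
LPT makespan = 43
Lower bound = max(max_job, ceil(total/2)) = max(25, 42) = 42
Ratio = 43 / 42 = 1.0238

1.0238


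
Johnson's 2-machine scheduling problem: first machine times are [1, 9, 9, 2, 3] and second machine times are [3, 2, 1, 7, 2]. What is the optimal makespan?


Apply Johnson's rule:
  Group 1 (a <= b): [(1, 1, 3), (4, 2, 7)]
  Group 2 (a > b): [(2, 9, 2), (5, 3, 2), (3, 9, 1)]
Optimal job order: [1, 4, 2, 5, 3]
Schedule:
  Job 1: M1 done at 1, M2 done at 4
  Job 4: M1 done at 3, M2 done at 11
  Job 2: M1 done at 12, M2 done at 14
  Job 5: M1 done at 15, M2 done at 17
  Job 3: M1 done at 24, M2 done at 25
Makespan = 25

25


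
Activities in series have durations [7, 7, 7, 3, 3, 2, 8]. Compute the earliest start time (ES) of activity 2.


Activity 2 starts after activities 1 through 1 complete.
Predecessor durations: [7]
ES = 7 = 7

7


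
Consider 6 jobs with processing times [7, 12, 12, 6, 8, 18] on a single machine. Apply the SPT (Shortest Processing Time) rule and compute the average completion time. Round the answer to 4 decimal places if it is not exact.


Sort jobs by processing time (SPT order): [6, 7, 8, 12, 12, 18]
Compute completion times sequentially:
  Job 1: processing = 6, completes at 6
  Job 2: processing = 7, completes at 13
  Job 3: processing = 8, completes at 21
  Job 4: processing = 12, completes at 33
  Job 5: processing = 12, completes at 45
  Job 6: processing = 18, completes at 63
Sum of completion times = 181
Average completion time = 181/6 = 30.1667

30.1667


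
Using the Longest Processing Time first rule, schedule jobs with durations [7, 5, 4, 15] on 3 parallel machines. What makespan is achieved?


Sort jobs in decreasing order (LPT): [15, 7, 5, 4]
Assign each job to the least loaded machine:
  Machine 1: jobs [15], load = 15
  Machine 2: jobs [7], load = 7
  Machine 3: jobs [5, 4], load = 9
Makespan = max load = 15

15


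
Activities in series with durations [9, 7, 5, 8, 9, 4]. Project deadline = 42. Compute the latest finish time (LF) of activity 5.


LF(activity 5) = deadline - sum of successor durations
Successors: activities 6 through 6 with durations [4]
Sum of successor durations = 4
LF = 42 - 4 = 38

38


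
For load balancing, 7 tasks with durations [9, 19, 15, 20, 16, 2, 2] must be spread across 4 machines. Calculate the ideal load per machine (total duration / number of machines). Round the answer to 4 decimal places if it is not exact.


Total processing time = 9 + 19 + 15 + 20 + 16 + 2 + 2 = 83
Number of machines = 4
Ideal balanced load = 83 / 4 = 20.75

20.75


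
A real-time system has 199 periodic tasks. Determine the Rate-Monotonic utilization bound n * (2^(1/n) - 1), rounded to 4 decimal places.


Compute 2^(1/199) = 1.0034892249
Subtract 1: 1.0034892249 - 1 = 0.0034892249
Multiply by n: 199 * 0.0034892249 = 0.6943557551
Round to 4 dp: 0.6944

0.6944


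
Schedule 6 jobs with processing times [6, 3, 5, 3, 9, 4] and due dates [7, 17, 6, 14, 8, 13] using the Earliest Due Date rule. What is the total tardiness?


Sort by due date (EDD order): [(5, 6), (6, 7), (9, 8), (4, 13), (3, 14), (3, 17)]
Compute completion times and tardiness:
  Job 1: p=5, d=6, C=5, tardiness=max(0,5-6)=0
  Job 2: p=6, d=7, C=11, tardiness=max(0,11-7)=4
  Job 3: p=9, d=8, C=20, tardiness=max(0,20-8)=12
  Job 4: p=4, d=13, C=24, tardiness=max(0,24-13)=11
  Job 5: p=3, d=14, C=27, tardiness=max(0,27-14)=13
  Job 6: p=3, d=17, C=30, tardiness=max(0,30-17)=13
Total tardiness = 53

53


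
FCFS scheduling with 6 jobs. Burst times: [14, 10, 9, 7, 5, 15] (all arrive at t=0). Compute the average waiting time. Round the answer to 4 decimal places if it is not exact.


FCFS order (as given): [14, 10, 9, 7, 5, 15]
Waiting times:
  Job 1: wait = 0
  Job 2: wait = 14
  Job 3: wait = 24
  Job 4: wait = 33
  Job 5: wait = 40
  Job 6: wait = 45
Sum of waiting times = 156
Average waiting time = 156/6 = 26.0

26.0


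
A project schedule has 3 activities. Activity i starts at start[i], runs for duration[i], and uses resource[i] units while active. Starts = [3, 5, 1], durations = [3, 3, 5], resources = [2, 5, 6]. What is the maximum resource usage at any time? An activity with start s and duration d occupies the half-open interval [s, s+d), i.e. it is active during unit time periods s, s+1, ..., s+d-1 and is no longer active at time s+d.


Each activity i is active on [start_i, start_i + duration_i).
Compute total resource usage per time slot:
  t=0: active resources = [], total = 0
  t=1: active resources = [6], total = 6
  t=2: active resources = [6], total = 6
  t=3: active resources = [2, 6], total = 8
  t=4: active resources = [2, 6], total = 8
  t=5: active resources = [2, 5, 6], total = 13
  t=6: active resources = [5], total = 5
  t=7: active resources = [5], total = 5
Peak resource demand = 13

13


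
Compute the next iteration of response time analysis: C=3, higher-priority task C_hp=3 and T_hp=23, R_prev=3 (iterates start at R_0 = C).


R_next = C + ceil(R_prev / T_hp) * C_hp
ceil(3 / 23) = ceil(0.1304) = 1
Interference = 1 * 3 = 3
R_next = 3 + 3 = 6

6


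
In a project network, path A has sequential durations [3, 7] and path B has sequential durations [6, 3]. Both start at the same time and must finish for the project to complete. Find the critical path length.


Path A total = 3 + 7 = 10
Path B total = 6 + 3 = 9
Critical path = longest path = max(10, 9) = 10

10


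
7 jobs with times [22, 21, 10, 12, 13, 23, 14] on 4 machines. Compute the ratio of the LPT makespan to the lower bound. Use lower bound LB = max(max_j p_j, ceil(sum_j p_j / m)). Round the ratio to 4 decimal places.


LPT order: [23, 22, 21, 14, 13, 12, 10]
Machine loads after assignment: [23, 32, 33, 27]
LPT makespan = 33
Lower bound = max(max_job, ceil(total/4)) = max(23, 29) = 29
Ratio = 33 / 29 = 1.1379

1.1379


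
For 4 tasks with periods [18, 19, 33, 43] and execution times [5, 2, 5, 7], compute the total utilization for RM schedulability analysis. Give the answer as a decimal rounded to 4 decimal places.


Compute individual utilizations (exact fractions):
  Task 1: C/T = 5/18 (approx. 0.2778)
  Task 2: C/T = 2/19 (approx. 0.1053)
  Task 3: C/T = 5/33 (approx. 0.1515)
  Task 4: C/T = 7/43 (approx. 0.1628)
Total utilization U = 5/18 + 2/19 + 5/33 + 7/43 = 112807/161766
Rounded to 4 decimal places: U = 0.6973
RM (Liu & Layland) bound for 4 tasks = 0.756828; compare with U = 112807/161766 (approx. 0.697347)
U <= bound, so schedulable by RM sufficient condition.

0.6973
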